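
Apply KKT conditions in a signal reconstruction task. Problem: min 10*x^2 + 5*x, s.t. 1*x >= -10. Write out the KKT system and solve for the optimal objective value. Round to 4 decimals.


Step 1: Try lambda = 0 (constraint inactive).
Stationarity: 2*10*x + 5 = 0
x* = -5/(2*10) = -0.25
Check constraint: 1*-0.25 = -0.25 >= -10 -- satisfied.
Step 2: Compute optimal value.
f(x*) = 10*(-0.25)^2 + 5*(-0.25) = -0.625


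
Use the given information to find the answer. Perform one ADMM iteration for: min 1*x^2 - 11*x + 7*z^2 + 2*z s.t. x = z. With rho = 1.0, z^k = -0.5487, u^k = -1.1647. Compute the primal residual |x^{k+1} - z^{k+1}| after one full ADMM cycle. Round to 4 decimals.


ADMM iteration with rho = 1.0, z^k = -0.5487, u^k = -1.1647
Step 1: x-update.
Minimize 1*x^2 - 11*x + (1.0/2)*(x + 0.5487 - 1.1647)^2
FOC: (2*1 + 1.0)*x = 11 + 1.0*(-0.5487 + 1.1647)
x^{k+1} = 3.872
Step 2: z-update.
Minimize 7*z^2 + 2*z + (1.0/2)*(3.872 - z - 1.1647)^2
FOC: (2*7 + 1.0)*z = -2 + 1.0*(3.872 - 1.1647)
z^{k+1} = 0.0472
Step 3: u-update.
u^{k+1} = -1.1647 + 3.872 - 0.0472 = 2.6601
Step 4: Primal residual = |3.872 - 0.0472| = 3.8248


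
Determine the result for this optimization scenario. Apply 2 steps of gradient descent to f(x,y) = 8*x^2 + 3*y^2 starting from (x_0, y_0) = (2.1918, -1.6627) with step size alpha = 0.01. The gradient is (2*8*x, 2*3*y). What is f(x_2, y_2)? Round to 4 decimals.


Gradient descent on f(x,y) = 8*x^2 + 3*y^2.
Starting point: (2.1918, -1.6627), alpha = 0.01
Step 1: grad_x = 2*8*2.1918 = 35.0688, grad_y = 2*3*-1.6627 = -9.9762
  x_1 = 2.1918 - 0.01*35.0688 = 1.8411
  y_1 = -1.6627 - 0.01*-9.9762 = -1.5629
Step 2: grad_x = 2*8*1.8411 = 29.4578, grad_y = 2*3*-1.5629 = -9.3776
  x_2 = 1.8411 - 0.01*29.4578 = 1.5465
  y_2 = -1.5629 - 0.01*-9.3776 = -1.4692
f(1.5465, -1.4692) = 8*1.5465^2 + 3*(-1.4692)^2 = 25.6094


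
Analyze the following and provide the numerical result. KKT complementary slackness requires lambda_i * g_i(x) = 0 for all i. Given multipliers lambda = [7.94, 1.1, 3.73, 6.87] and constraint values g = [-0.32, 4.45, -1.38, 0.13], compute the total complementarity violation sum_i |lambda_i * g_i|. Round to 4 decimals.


KKT complementary slackness check:
lambda_1 * g_1 = 7.94 * -0.32 = -2.5408
lambda_2 * g_2 = 1.1 * 4.45 = 4.895
lambda_3 * g_3 = 3.73 * -1.38 = -5.1474
lambda_4 * g_4 = 6.87 * 0.13 = 0.8931
Total violation = 2.5408 + 4.895 + 5.1474 + 0.8931 = 13.4763


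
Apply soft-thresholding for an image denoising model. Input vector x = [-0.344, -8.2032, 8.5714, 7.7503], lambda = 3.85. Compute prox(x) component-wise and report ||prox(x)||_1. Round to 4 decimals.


Soft-thresholding with lambda = 3.85:
prox(-0.344) = sign(-0.344)*max(|-0.344| - 3.85, 0) = 0.0
prox(-8.2032) = sign(-8.2032)*max(|-8.2032| - 3.85, 0) = -4.3532
prox(8.5714) = sign(8.5714)*max(|8.5714| - 3.85, 0) = 4.7214
prox(7.7503) = sign(7.7503)*max(|7.7503| - 3.85, 0) = 3.9003
prox(x) = [0.0, -4.3532, 4.7214, 3.9003]
||prox(x)||_1 = 0.0 + 4.3532 + 4.7214 + 3.9003 = 12.9749


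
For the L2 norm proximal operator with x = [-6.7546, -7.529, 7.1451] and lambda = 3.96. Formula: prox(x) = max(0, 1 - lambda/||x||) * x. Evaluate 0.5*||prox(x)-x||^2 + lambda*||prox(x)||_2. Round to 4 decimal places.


Step 1: Compute ||x||.
||x|| = 12.384
Step 2: Compute scaling factor.
scale = max(0, 1 - 3.96/12.384) = 0.6802
Step 3: prox(x) = [-4.5947, -5.1215, 4.8603]
||prox(x)|| = 8.424
Step 4: Proximal objective.
0.5*||prox-x||^2 = 7.8408
lambda*||prox|| = 33.359
Total = 41.1998


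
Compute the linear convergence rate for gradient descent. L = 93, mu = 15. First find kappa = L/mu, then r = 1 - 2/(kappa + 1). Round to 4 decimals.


Step 1: Compute the condition number.
kappa = L/mu = 93/15 = 6.2
Step 2: Compute the convergence rate.
r = 1 - 2/(kappa + 1) = 1 - 2*mu/(L + mu) = (L - mu)/(L + mu) = 78/108 = 0.7222


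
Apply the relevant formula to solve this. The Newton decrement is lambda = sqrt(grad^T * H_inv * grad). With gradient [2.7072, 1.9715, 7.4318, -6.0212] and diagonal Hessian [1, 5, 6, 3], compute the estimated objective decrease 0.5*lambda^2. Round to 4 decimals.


Step 1: H is diagonal, so H^(-1) * g = [2.7072, 0.3943, 1.2386, -2.0071].
Step 2: g^T H^(-1) g = sum_i g_i^2 / H_ii
  = (2.7072)^2/1 + (1.9715)^2/5 + (7.4318)^2/6 + (-6.0212)^2/3
  = 7.3289 + 0.7774 + 9.2053 + 12.0849 = 29.3965
Step 3: Objective decrease = 0.5 * g^T H^(-1) g = 14.6983


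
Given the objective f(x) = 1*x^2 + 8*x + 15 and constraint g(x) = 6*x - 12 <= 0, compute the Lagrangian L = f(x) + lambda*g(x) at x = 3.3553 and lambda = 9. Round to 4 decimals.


Step 1: Evaluate f(x).
f(3.3553) = 1*3.3553^2 + 8*3.3553 + 15 = 53.1004
Step 2: Evaluate g(x).
g(3.3553) = 6*3.3553 - 12 = 8.1318
Step 3: Compute Lagrangian.
L = 53.1004 + 9*8.1318 = 126.2866


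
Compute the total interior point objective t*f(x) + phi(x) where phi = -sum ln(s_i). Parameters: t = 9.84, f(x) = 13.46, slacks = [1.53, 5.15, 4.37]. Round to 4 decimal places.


Step 1: Compute log-barrier.
ln values: [0.4253, 1.639, 1.4748]
phi = -(0.4253 + 1.639 + 1.4748) = -3.539
Step 2: Compute augmented objective.
t*f(x) = 9.84*13.46 = 132.4464
Total = 132.4464 - 3.539 = 128.9074


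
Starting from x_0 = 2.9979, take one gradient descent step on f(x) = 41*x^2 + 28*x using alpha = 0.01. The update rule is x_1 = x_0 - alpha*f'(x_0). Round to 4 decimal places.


We compute the gradient at x_0 and apply the update.
f'(x) = 82*x + 28
f'(2.9979) = 82*2.9979 + 28 = 273.8278
x_1 = 2.9979 - 0.01*273.8278 = 0.2596


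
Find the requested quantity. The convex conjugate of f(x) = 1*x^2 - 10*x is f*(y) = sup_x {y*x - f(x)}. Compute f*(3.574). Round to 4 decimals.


f*(y) = sup_x {y*x - a*x^2 - b*x} = sup_x {(y-b)*x - a*x^2}
FOC: (y - b) - 2a*x = 0 => x* = (y - b)/(2a)
x* = (3.574 + 10)/(2*1) = 6.787
f*(3.574) = (y-b)^2/(4a) = (3.574 + 10)^2/(4*1)
= 184.2535/4 = 46.0634


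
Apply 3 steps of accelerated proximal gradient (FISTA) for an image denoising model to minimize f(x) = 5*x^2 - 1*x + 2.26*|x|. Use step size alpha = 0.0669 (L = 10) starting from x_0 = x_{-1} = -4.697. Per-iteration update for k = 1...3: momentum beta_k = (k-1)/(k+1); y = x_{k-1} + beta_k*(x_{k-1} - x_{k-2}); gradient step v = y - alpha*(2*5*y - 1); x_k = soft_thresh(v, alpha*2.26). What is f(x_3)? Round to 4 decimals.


FISTA on f(x) = 5*x^2 - 1*x + 2.26*|x|
L = 10, alpha = 0.0669
Iteration 1: beta = 0.0, y = -4.697 + 0.0*(-4.697 + 4.697) = -4.697
  grad(y) = -47.97, v = y - alpha*grad = -1.4878
  prox(v) = soft_thresh(-1.4878, 0.1512) = -1.3366
Iteration 2: beta = 0.3333, y = -1.3366 + 0.3333*(-1.3366 + 4.697) = -0.2165
  grad(y) = -3.1648, v = y - alpha*grad = -0.0048
  prox(v) = soft_thresh(-0.0048, 0.1512) = 0.0
Iteration 3: beta = 0.5, y = 0.0 + 0.5*(0.0 + 1.3366) = 0.6683
  grad(y) = 5.6831, v = y - alpha*grad = 0.2881
  prox(v) = soft_thresh(0.2881, 0.1512) = 0.1369
f(x_3) = 5*0.1369^2 - 1*0.1369 + 2.26*|0.1369| = 0.2662


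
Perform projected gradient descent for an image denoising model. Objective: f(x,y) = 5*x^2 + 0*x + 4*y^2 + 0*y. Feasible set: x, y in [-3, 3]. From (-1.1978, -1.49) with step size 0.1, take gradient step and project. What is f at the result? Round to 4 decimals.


Step 1: Compute gradient at (-1.1978, -1.49).
grad_x = 2*5*-1.1978 + 0 = -11.978
grad_y = 2*4*-1.49 + 0 = -11.92
Step 2: Gradient step.
x_raw = -1.1978 - 0.1*-11.978 = 0.0
y_raw = -1.49 - 0.1*-11.92 = -0.298
Step 3: Project onto [-3, 3].
x_proj = clip(0.0) = 0.0
y_proj = clip(-0.298) = -0.298
Step 4: Evaluate f.
f(0.0, -0.298) = 0.3552


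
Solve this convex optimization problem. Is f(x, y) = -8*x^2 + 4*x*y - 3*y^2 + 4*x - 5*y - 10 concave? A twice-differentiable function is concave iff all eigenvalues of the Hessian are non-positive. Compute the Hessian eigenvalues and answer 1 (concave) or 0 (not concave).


The Hessian of f(x,y) = -8*x^2 + 4*x*y - 3*y^2 + 4*x - 5*y - 10 is:
H = [[-16, 4], [4, -6]]
Trace = -16 - 6 = -22
Determinant = -16*-6 - (4)^2 = 80
Discriminant = (-22)^2 - 4*80 = 164.0
Eigenvalues: lambda_1 = -17.4031, lambda_2 = -4.5969
The function is concave.

1


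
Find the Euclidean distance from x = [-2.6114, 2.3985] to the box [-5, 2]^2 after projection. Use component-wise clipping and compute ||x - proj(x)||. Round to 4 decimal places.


Project each component onto [-5, 2].
clip(-2.6114) = -2.6114, clip(2.3985) = 2.0
Projection = [-2.6114, 2.0]
Squared diffs: [0.0, 0.1588]
Distance = sqrt(0.1588) = 0.3985


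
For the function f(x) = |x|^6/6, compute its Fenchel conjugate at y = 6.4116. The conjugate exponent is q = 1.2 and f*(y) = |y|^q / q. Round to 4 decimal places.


The conjugate exponent q satisfies 1/p + 1/q = 1.
p = 6, so q = 6/(6 - 1) = 1.2
|y|^q = 6.4116^1.2 = 9.2974
f*(6.4116) = 9.2974 / 1.2 = 7.7478


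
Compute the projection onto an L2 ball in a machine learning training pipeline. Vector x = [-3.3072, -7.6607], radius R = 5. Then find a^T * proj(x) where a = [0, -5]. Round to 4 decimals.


Step 1: Compute ||x|| (intermediates to 6 decimals).
||x|| = sqrt((-3.3072)^2 + (-7.6607)^2) = 8.344093
Step 2: Project.
Since ||x|| > R, scale = R/||x|| = 5/8.344093 = 0.599226, proj(x) = scale * x
proj(x) = [-1.98176, -4.590491]
Step 3: Dot product.
a^T * proj(x) = 0*(-1.98176) - 5*(-4.590491) = 22.9525


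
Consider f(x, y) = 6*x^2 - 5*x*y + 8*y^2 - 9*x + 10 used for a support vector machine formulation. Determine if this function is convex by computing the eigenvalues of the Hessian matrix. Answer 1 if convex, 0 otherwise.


The Hessian of f(x,y) = 6*x^2 - 5*x*y + 8*y^2 - 9*x + 10 is:
H = [[12, -5], [-5, 16]]
Trace = 12 + 16 = 28
Determinant = 12*16 - (-5)^2 = 167
Discriminant = (28)^2 - 4*167 = 116.0
Eigenvalues: lambda_1 = 8.6148, lambda_2 = 19.3852
The function is convex.

1


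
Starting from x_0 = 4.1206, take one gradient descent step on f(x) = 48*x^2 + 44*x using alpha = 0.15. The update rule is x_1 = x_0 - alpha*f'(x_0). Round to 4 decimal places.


We compute the gradient at x_0 and apply the update.
f'(x) = 96*x + 44
f'(4.1206) = 96*4.1206 + 44 = 439.5776
x_1 = 4.1206 - 0.15*439.5776 = -61.816


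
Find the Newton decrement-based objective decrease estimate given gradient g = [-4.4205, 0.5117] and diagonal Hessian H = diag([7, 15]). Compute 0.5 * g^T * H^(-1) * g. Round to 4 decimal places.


Step 1: H is diagonal, so H^(-1) * g = [-0.6315, 0.0341].
Step 2: g^T H^(-1) g = sum_i g_i^2 / H_ii
  = (-4.4205)^2/7 + (0.5117)^2/15
  = 2.7915 + 0.0175 = 2.809
Step 3: Objective decrease = 0.5 * g^T H^(-1) g = 1.4045


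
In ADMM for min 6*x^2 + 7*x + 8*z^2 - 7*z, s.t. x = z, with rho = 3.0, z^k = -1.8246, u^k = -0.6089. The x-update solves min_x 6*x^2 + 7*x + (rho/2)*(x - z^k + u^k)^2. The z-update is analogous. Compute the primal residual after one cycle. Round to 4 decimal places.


ADMM iteration with rho = 3.0, z^k = -1.8246, u^k = -0.6089
Step 1: x-update.
Minimize 6*x^2 + 7*x + (3.0/2)*(x + 1.8246 - 0.6089)^2
FOC: (2*6 + 3.0)*x = -7 + 3.0*(-1.8246 + 0.6089)
x^{k+1} = -0.7098
Step 2: z-update.
Minimize 8*z^2 - 7*z + (3.0/2)*(-0.7098 - z - 0.6089)^2
FOC: (2*8 + 3.0)*z = 7 + 3.0*(-0.7098 - 0.6089)
z^{k+1} = 0.1602
Step 3: u-update.
u^{k+1} = -0.6089 - 0.7098 - 0.1602 = -1.4789
Step 4: Primal residual = |-0.7098 - 0.1602| = 0.87


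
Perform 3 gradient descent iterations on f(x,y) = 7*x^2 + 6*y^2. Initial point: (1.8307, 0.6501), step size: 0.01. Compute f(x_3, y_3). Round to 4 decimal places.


Gradient descent on f(x,y) = 7*x^2 + 6*y^2.
Starting point: (1.8307, 0.6501), alpha = 0.01
Step 1: grad_x = 2*7*1.8307 = 25.6298, grad_y = 2*6*0.6501 = 7.8012
  x_1 = 1.8307 - 0.01*25.6298 = 1.5744
  y_1 = 0.6501 - 0.01*7.8012 = 0.5721
Step 2: grad_x = 2*7*1.5744 = 22.0416, grad_y = 2*6*0.5721 = 6.8651
  x_2 = 1.5744 - 0.01*22.0416 = 1.354
  y_2 = 0.5721 - 0.01*6.8651 = 0.5034
Step 3: grad_x = 2*7*1.354 = 18.9558, grad_y = 2*6*0.5034 = 6.0412
  x_3 = 1.354 - 0.01*18.9558 = 1.1644
  y_3 = 0.5034 - 0.01*6.0412 = 0.443
f(1.1644, 0.443) = 7*1.1644^2 + 6*0.443^2 = 10.6689


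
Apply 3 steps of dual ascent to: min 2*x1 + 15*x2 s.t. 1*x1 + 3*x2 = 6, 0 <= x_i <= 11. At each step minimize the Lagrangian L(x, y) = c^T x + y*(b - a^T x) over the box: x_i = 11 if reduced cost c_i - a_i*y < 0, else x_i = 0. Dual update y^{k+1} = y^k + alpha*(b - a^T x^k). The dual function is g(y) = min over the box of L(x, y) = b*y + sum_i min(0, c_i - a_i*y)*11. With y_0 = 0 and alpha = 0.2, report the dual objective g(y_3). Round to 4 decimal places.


Dual ascent for LP: min 2*x1 + 15*x2, 1*x1 + 3*x2 = 6, 0 <= x_i <= 11
Step 1: y^k = 0.0, reduced costs: (2.0, 15.0)
  x^k = (0.0, 0.0), subgradient = b - a^T x = 6.0
  y^{k+1} = 0.0 + 0.2*6.0 = 1.2
Step 2: y^k = 1.2, reduced costs: (0.8, 11.4)
  x^k = (0.0, 0.0), subgradient = b - a^T x = 6.0
  y^{k+1} = 1.2 + 0.2*6.0 = 2.4
Step 3: y^k = 2.4, reduced costs: (-0.4, 7.8)
  x^k = (11.0, 0.0), subgradient = b - a^T x = -5.0
  y^{k+1} = 2.4 + 0.2*-5.0 = 1.4
Dual objective at y_3 = 1.4: reduced costs (0.6, 10.8), box minimizer x = (0.0, 0.0)
g(y_3) = b*y + (c1 - a1*y)*x1 + (c2 - a2*y)*x2 = 6*1.4 + 0.6*0.0 + 10.8*0.0 = 8.4 + 0.0 + 0.0 = 8.4


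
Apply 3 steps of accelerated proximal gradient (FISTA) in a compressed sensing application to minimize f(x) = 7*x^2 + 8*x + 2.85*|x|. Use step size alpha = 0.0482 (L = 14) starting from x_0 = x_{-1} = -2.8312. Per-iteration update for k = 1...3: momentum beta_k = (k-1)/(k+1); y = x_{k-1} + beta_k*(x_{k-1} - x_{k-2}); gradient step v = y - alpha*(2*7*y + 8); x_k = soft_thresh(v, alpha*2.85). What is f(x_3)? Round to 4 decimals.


FISTA on f(x) = 7*x^2 + 8*x + 2.85*|x|
L = 14, alpha = 0.0482
Iteration 1: beta = 0.0, y = -2.8312 + 0.0*(-2.8312 + 2.8312) = -2.8312
  grad(y) = -31.6368, v = y - alpha*grad = -1.3063
  prox(v) = soft_thresh(-1.3063, 0.1374) = -1.1689
Iteration 2: beta = 0.3333, y = -1.1689 + 0.3333*(-1.1689 + 2.8312) = -0.6148
  grad(y) = -0.6079, v = y - alpha*grad = -0.5855
  prox(v) = soft_thresh(-0.5855, 0.1374) = -0.4482
Iteration 3: beta = 0.5, y = -0.4482 + 0.5*(-0.4482 + 1.1689) = -0.0878
  grad(y) = 6.7708, v = y - alpha*grad = -0.4142
  prox(v) = soft_thresh(-0.4142, 0.1374) = -0.2768
f(x_3) = 7*(-0.2768)^2 + 8*(-0.2768) + 2.85*|-0.2768| = -0.8892


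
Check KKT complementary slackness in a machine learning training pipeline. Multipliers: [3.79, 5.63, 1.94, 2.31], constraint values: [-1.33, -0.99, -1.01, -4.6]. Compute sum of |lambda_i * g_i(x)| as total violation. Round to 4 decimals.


KKT complementary slackness check:
lambda_1 * g_1 = 3.79 * -1.33 = -5.0407
lambda_2 * g_2 = 5.63 * -0.99 = -5.5737
lambda_3 * g_3 = 1.94 * -1.01 = -1.9594
lambda_4 * g_4 = 2.31 * -4.6 = -10.626
Total violation = 5.0407 + 5.5737 + 1.9594 + 10.626 = 23.1998


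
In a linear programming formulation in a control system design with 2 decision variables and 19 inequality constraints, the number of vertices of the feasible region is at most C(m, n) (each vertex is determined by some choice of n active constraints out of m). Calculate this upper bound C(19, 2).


Each vertex corresponds to some choice of n active constraints out of m, so the number of vertices is at most C(m, n) = m! / (n!(m-n)!).
m = 19, n = 2
Numerator: 19 * 18
Denominator: 2! = 2
C(19, 2) = 171


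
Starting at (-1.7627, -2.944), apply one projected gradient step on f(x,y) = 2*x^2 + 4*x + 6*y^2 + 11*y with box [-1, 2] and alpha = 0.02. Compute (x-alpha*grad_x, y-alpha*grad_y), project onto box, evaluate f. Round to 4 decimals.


Step 1: Compute gradient at (-1.7627, -2.944).
grad_x = 2*2*-1.7627 + 4 = -3.0508
grad_y = 2*6*-2.944 + 11 = -24.328
Step 2: Gradient step.
x_raw = -1.7627 - 0.02*-3.0508 = -1.7017
y_raw = -2.944 - 0.02*-24.328 = -2.4574
Step 3: Project onto [-1, 2].
x_proj = clip(-1.7017) = -1.0
y_proj = clip(-2.4574) = -1.0
Step 4: Evaluate f.
f(-1.0, -1.0) = -7.0


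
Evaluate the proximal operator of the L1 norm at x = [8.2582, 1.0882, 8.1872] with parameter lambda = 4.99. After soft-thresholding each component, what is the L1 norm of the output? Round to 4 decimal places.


Soft-thresholding with lambda = 4.99:
prox(8.2582) = sign(8.2582)*max(|8.2582| - 4.99, 0) = 3.2682
prox(1.0882) = sign(1.0882)*max(|1.0882| - 4.99, 0) = 0.0
prox(8.1872) = sign(8.1872)*max(|8.1872| - 4.99, 0) = 3.1972
prox(x) = [3.2682, 0.0, 3.1972]
||prox(x)||_1 = 3.2682 + 0.0 + 3.1972 = 6.4654


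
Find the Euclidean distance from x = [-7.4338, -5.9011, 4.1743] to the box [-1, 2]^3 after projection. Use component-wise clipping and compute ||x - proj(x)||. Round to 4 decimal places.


Project each component onto [-1, 2].
clip(-7.4338) = -1.0, clip(-5.9011) = -1.0, clip(4.1743) = 2.0
Projection = [-1.0, -1.0, 2.0]
Squared diffs: [41.3938, 24.0208, 4.7276]
Distance = sqrt(70.1422) = 8.3751


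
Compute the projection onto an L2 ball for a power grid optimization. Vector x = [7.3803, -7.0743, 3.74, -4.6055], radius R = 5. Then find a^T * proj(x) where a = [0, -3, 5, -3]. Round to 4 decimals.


Step 1: Compute ||x|| (intermediates to 6 decimals).
||x|| = sqrt(7.3803^2 + (-7.0743)^2 + 3.74^2 + (-4.6055)^2) = 11.820016
Step 2: Project.
Since ||x|| > R, scale = R/||x|| = 5/11.820016 = 0.423011, proj(x) = scale * x
proj(x) = [3.121948, -2.992507, 1.582061, -1.948177]
Step 3: Dot product.
a^T * proj(x) = 0*3.121948 - 3*(-2.992507) + 5*1.582061 - 3*(-1.948177) = 22.7324


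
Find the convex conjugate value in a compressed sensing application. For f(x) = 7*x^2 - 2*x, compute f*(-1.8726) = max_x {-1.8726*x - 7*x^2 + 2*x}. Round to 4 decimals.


f*(y) = sup_x {y*x - a*x^2 - b*x} = sup_x {(y-b)*x - a*x^2}
FOC: (y - b) - 2a*x = 0 => x* = (y - b)/(2a)
x* = (-1.8726 + 2)/(2*7) = 0.0091
f*(-1.8726) = (y-b)^2/(4a) = (-1.8726 + 2)^2/(4*7)
= 0.0162/28 = 0.0006


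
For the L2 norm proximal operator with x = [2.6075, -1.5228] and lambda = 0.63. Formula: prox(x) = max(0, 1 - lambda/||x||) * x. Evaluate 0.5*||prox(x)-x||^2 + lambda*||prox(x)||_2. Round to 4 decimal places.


Step 1: Compute ||x||.
||x|| = 3.0196
Step 2: Compute scaling factor.
scale = max(0, 1 - 0.63/3.0196) = 0.7914
Step 3: prox(x) = [2.0635, -1.2051]
||prox(x)|| = 2.3896
Step 4: Proximal objective.
0.5*||prox-x||^2 = 0.1985
lambda*||prox|| = 1.5054
Total = 1.7039


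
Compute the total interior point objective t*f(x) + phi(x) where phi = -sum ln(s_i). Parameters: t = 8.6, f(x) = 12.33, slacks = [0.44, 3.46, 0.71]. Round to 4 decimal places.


Step 1: Compute log-barrier.
ln values: [-0.821, 1.2413, -0.3425]
phi = -(-0.821 + 1.2413 - 0.3425) = -0.0778
Step 2: Compute augmented objective.
t*f(x) = 8.6*12.33 = 106.038
Total = 106.038 - 0.0778 = 105.9602


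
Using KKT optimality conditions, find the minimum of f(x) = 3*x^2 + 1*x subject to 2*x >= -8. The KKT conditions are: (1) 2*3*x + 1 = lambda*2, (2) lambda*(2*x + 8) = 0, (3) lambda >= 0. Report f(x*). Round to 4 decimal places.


Step 1: Try lambda = 0 (constraint inactive).
Stationarity: 2*3*x + 1 = 0
x* = -1/(2*3) = -1/6 = -0.1667 (rounded; the exact value -1/6 is used below)
Check constraint: 2*-0.1667 = -0.3334 >= -8 -- satisfied.
Step 2: Compute optimal value.
f(x*) = 3*(-1/6)^2 + 1*(-1/6) = -0.0833


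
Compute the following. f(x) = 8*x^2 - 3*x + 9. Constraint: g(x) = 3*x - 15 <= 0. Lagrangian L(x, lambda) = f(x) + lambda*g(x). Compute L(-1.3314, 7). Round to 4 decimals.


Step 1: Evaluate f(x).
f(-1.3314) = 8*(-1.3314)^2 - 3*(-1.3314) + 9 = 27.1752
Step 2: Evaluate g(x).
g(-1.3314) = 3*-1.3314 - 15 = -18.9942
Step 3: Compute Lagrangian.
L = 27.1752 + 7*-18.9942 = -105.7842


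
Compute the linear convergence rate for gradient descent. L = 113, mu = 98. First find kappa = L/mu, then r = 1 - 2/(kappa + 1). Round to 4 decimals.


Step 1: Compute the condition number.
kappa = L/mu = 113/98 = 1.1531
Step 2: Compute the convergence rate.
r = 1 - 2/(kappa + 1) = 1 - 2*mu/(L + mu) = (L - mu)/(L + mu) = 15/211 = 0.0711


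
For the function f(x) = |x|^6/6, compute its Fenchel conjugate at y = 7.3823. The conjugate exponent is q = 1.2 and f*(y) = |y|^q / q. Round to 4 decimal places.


The conjugate exponent q satisfies 1/p + 1/q = 1.
p = 6, so q = 6/(6 - 1) = 1.2
|y|^q = 7.3823^1.2 = 11.0111
f*(7.3823) = 11.0111 / 1.2 = 9.1759


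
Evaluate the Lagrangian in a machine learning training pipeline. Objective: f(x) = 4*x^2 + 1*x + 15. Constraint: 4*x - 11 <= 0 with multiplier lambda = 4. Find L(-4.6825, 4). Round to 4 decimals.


Step 1: Evaluate f(x).
f(-4.6825) = 4*(-4.6825)^2 + 1*(-4.6825) + 15 = 98.0207
Step 2: Evaluate g(x).
g(-4.6825) = 4*-4.6825 - 11 = -29.73
Step 3: Compute Lagrangian.
L = 98.0207 + 4*-29.73 = -20.8993


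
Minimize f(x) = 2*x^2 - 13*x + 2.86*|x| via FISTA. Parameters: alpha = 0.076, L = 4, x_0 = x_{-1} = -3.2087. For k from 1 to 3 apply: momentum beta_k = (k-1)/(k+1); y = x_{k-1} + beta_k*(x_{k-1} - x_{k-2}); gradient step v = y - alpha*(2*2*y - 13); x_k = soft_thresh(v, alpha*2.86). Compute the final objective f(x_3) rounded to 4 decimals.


FISTA on f(x) = 2*x^2 - 13*x + 2.86*|x|
L = 4, alpha = 0.076
Iteration 1: beta = 0.0, y = -3.2087 + 0.0*(-3.2087 + 3.2087) = -3.2087
  grad(y) = -25.8348, v = y - alpha*grad = -1.2453
  prox(v) = soft_thresh(-1.2453, 0.2174) = -1.0279
Iteration 2: beta = 0.3333, y = -1.0279 + 0.3333*(-1.0279 + 3.2087) = -0.301
  grad(y) = -14.2038, v = y - alpha*grad = 0.7785
  prox(v) = soft_thresh(0.7785, 0.2174) = 0.5612
Iteration 3: beta = 0.5, y = 0.5612 + 0.5*(0.5612 + 1.0279) = 1.3557
  grad(y) = -7.5772, v = y - alpha*grad = 1.9316
  prox(v) = soft_thresh(1.9316, 0.2174) = 1.7142
f(x_3) = 2*1.7142^2 - 13*1.7142 + 2.86*|1.7142| = -11.5051


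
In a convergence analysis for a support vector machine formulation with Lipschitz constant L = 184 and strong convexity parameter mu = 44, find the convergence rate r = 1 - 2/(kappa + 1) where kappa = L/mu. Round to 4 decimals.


Step 1: Compute the condition number.
kappa = L/mu = 184/44 = 4.1818
Step 2: Compute the convergence rate.
r = 1 - 2/(kappa + 1) = 1 - 2*mu/(L + mu) = (L - mu)/(L + mu) = 140/228 = 0.614


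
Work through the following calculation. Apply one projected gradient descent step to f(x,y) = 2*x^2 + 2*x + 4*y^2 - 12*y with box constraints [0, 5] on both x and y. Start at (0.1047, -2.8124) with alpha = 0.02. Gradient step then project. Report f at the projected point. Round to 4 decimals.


Step 1: Compute gradient at (0.1047, -2.8124).
grad_x = 2*2*0.1047 + 2 = 2.4188
grad_y = 2*4*-2.8124 - 12 = -34.4992
Step 2: Gradient step.
x_raw = 0.1047 - 0.02*2.4188 = 0.0563
y_raw = -2.8124 - 0.02*-34.4992 = -2.1224
Step 3: Project onto [0, 5].
x_proj = clip(0.0563) = 0.0563
y_proj = clip(-2.1224) = 0.0
Step 4: Evaluate f.
f(0.0563, 0.0) = 0.119


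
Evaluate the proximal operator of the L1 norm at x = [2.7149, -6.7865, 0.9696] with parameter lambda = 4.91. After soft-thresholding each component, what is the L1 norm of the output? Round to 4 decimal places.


Soft-thresholding with lambda = 4.91:
prox(2.7149) = sign(2.7149)*max(|2.7149| - 4.91, 0) = 0.0
prox(-6.7865) = sign(-6.7865)*max(|-6.7865| - 4.91, 0) = -1.8765
prox(0.9696) = sign(0.9696)*max(|0.9696| - 4.91, 0) = 0.0
prox(x) = [0.0, -1.8765, 0.0]
||prox(x)||_1 = 0.0 + 1.8765 + 0.0 = 1.8765


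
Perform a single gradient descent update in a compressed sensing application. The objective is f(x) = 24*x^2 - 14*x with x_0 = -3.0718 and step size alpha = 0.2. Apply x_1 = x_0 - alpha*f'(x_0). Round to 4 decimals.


We compute the gradient at x_0 and apply the update.
f'(x) = 48*x - 14
f'(-3.0718) = 48*-3.0718 - 14 = -161.4464
x_1 = -3.0718 - 0.2*-161.4464 = 29.2175


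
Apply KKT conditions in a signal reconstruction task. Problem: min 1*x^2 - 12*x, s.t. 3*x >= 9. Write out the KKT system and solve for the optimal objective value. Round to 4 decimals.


Step 1: Try lambda = 0 (constraint inactive).
Stationarity: 2*1*x - 12 = 0
x* = 12/(2*1) = 6.0
Check constraint: 3*6.0 = 18.0 >= 9 -- satisfied.
Step 2: Compute optimal value.
f(x*) = 1*6.0^2 - 12*6.0 = -36.0


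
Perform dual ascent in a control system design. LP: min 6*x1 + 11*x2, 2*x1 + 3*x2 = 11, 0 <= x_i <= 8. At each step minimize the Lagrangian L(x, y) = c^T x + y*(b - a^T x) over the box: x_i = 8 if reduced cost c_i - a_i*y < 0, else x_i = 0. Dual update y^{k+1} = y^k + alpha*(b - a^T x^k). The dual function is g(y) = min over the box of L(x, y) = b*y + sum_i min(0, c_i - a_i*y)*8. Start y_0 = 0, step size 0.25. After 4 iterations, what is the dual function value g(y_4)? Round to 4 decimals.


Dual ascent for LP: min 6*x1 + 11*x2, 2*x1 + 3*x2 = 11, 0 <= x_i <= 8
Step 1: y^k = 0.0, reduced costs: (6.0, 11.0)
  x^k = (0.0, 0.0), subgradient = b - a^T x = 11.0
  y^{k+1} = 0.0 + 0.25*11.0 = 2.75
Step 2: y^k = 2.75, reduced costs: (0.5, 2.75)
  x^k = (0.0, 0.0), subgradient = b - a^T x = 11.0
  y^{k+1} = 2.75 + 0.25*11.0 = 5.5
Step 3: y^k = 5.5, reduced costs: (-5.0, -5.5)
  x^k = (8.0, 8.0), subgradient = b - a^T x = -29.0
  y^{k+1} = 5.5 + 0.25*-29.0 = -1.75
Step 4: y^k = -1.75, reduced costs: (9.5, 16.25)
  x^k = (0.0, 0.0), subgradient = b - a^T x = 11.0
  y^{k+1} = -1.75 + 0.25*11.0 = 1.0
Dual objective at y_4 = 1.0: reduced costs (4.0, 8.0), box minimizer x = (0.0, 0.0)
g(y_4) = b*y + (c1 - a1*y)*x1 + (c2 - a2*y)*x2 = 11*1.0 + 4.0*0.0 + 8.0*0.0 = 11.0 + 0.0 + 0.0 = 11.0


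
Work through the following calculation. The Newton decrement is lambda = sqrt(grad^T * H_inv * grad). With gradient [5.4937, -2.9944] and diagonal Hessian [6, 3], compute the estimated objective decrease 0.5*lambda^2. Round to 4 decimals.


Step 1: H is diagonal, so H^(-1) * g = [0.9156, -0.9981].
Step 2: g^T H^(-1) g = sum_i g_i^2 / H_ii
  = (5.4937)^2/6 + (-2.9944)^2/3
  = 5.0301 + 2.9888 = 8.0189
Step 3: Objective decrease = 0.5 * g^T H^(-1) g = 4.0095


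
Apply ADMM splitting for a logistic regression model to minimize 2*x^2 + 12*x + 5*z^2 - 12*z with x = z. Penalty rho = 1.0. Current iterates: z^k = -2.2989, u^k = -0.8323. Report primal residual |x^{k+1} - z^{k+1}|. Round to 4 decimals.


ADMM iteration with rho = 1.0, z^k = -2.2989, u^k = -0.8323
Step 1: x-update.
Minimize 2*x^2 + 12*x + (1.0/2)*(x + 2.2989 - 0.8323)^2
FOC: (2*2 + 1.0)*x = -12 + 1.0*(-2.2989 + 0.8323)
x^{k+1} = -2.6933
Step 2: z-update.
Minimize 5*z^2 - 12*z + (1.0/2)*(-2.6933 - z - 0.8323)^2
FOC: (2*5 + 1.0)*z = 12 + 1.0*(-2.6933 - 0.8323)
z^{k+1} = 0.7704
Step 3: u-update.
u^{k+1} = -0.8323 - 2.6933 - 0.7704 = -4.296
Step 4: Primal residual = |-2.6933 - 0.7704| = 3.4637


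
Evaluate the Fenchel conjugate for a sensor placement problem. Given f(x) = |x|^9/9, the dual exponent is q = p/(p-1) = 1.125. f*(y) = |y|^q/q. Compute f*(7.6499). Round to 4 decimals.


The conjugate exponent q satisfies 1/p + 1/q = 1.
p = 9, so q = 9/(9 - 1) = 1.125
|y|^q = 7.6499^1.125 = 9.8654
f*(7.6499) = 9.8654 / 1.125 = 8.7692


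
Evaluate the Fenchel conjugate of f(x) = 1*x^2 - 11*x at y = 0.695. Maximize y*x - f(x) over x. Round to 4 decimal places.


f*(y) = sup_x {y*x - a*x^2 - b*x} = sup_x {(y-b)*x - a*x^2}
FOC: (y - b) - 2a*x = 0 => x* = (y - b)/(2a)
x* = (0.695 + 11)/(2*1) = 5.8475
f*(0.695) = (y-b)^2/(4a) = (0.695 + 11)^2/(4*1)
= 136.773/4 = 34.1933


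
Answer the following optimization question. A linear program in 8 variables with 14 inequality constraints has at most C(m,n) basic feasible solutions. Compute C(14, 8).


Each vertex corresponds to some choice of n active constraints out of m, so the number of vertices is at most C(m, n) = m! / (n!(m-n)!).
m = 14, n = 8
Numerator: 14 * 13 * 12 * 11 * 10 * 9 * 8 * 7
Denominator: 8! = 40320
C(14, 8) = 3003


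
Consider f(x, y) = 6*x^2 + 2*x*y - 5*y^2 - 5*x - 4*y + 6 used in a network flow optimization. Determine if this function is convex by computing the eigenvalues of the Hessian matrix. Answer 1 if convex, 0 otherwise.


The Hessian of f(x,y) = 6*x^2 + 2*x*y - 5*y^2 - 5*x - 4*y + 6 is:
H = [[12, 2], [2, -10]]
Trace = 12 - 10 = 2
Determinant = 12*-10 - (2)^2 = -124
Discriminant = (2)^2 - 4*-124 = 500.0
Eigenvalues: lambda_1 = -10.1803, lambda_2 = 12.1803
The function is not convex.

0


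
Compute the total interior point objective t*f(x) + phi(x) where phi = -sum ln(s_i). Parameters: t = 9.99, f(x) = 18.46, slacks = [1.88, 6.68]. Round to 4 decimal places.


Step 1: Compute log-barrier.
ln values: [0.6313, 1.8991]
phi = -(0.6313 + 1.8991) = -2.5304
Step 2: Compute augmented objective.
t*f(x) = 9.99*18.46 = 184.4154
Total = 184.4154 - 2.5304 = 181.885


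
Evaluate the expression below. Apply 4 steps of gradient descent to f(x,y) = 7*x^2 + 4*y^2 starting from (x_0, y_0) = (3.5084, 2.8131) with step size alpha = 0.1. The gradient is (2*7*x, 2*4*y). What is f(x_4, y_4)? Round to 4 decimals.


Gradient descent on f(x,y) = 7*x^2 + 4*y^2.
Starting point: (3.5084, 2.8131), alpha = 0.1
Step 1: grad_x = 2*7*3.5084 = 49.1176, grad_y = 2*4*2.8131 = 22.5048
  x_1 = 3.5084 - 0.1*49.1176 = -1.4034
  y_1 = 2.8131 - 0.1*22.5048 = 0.5626
Step 2: grad_x = 2*7*-1.4034 = -19.647, grad_y = 2*4*0.5626 = 4.501
  x_2 = -1.4034 - 0.1*-19.647 = 0.5613
  y_2 = 0.5626 - 0.1*4.501 = 0.1125
Step 3: grad_x = 2*7*0.5613 = 7.8588, grad_y = 2*4*0.1125 = 0.9002
  x_3 = 0.5613 - 0.1*7.8588 = -0.2245
  y_3 = 0.1125 - 0.1*0.9002 = 0.0225
Step 4: grad_x = 2*7*-0.2245 = -3.1435, grad_y = 2*4*0.0225 = 0.18
  x_4 = -0.2245 - 0.1*-3.1435 = 0.0898
  y_4 = 0.0225 - 0.1*0.18 = 0.0045
f(0.0898, 0.0045) = 7*0.0898^2 + 4*0.0045^2 = 0.0565


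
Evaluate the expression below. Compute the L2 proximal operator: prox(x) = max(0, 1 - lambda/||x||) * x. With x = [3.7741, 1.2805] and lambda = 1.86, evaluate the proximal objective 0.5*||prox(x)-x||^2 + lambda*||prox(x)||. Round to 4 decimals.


Step 1: Compute ||x||.
||x|| = 3.9854
Step 2: Compute scaling factor.
scale = max(0, 1 - 1.86/3.9854) = 0.5333
Step 3: prox(x) = [2.0127, 0.6829]
||prox(x)|| = 2.1254
Step 4: Proximal objective.
0.5*||prox-x||^2 = 1.7298
lambda*||prox|| = 3.9532
Total = 5.6831


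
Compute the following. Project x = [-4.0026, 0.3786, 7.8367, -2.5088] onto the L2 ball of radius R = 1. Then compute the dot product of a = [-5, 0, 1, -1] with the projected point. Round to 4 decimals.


Step 1: Compute ||x|| (intermediates to 6 decimals).
||x|| = sqrt((-4.0026)^2 + 0.3786^2 + 7.8367^2 + (-2.5088)^2) = 9.158171
Step 2: Project.
Since ||x|| > R, scale = R/||x|| = 1/9.158171 = 0.109192, proj(x) = scale * x
proj(x) = [-0.437052, 0.04134, 0.855705, -0.273941]
Step 3: Dot product.
a^T * proj(x) = -5*(-0.437052) + 0*0.04134 + 1*0.855705 - 1*(-0.273941) = 3.3149


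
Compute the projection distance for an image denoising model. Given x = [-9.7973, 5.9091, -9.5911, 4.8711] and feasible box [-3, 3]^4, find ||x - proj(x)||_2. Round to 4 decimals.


Project each component onto [-3, 3].
clip(-9.7973) = -3.0, clip(5.9091) = 3.0, clip(-9.5911) = -3.0, clip(4.8711) = 3.0
Projection = [-3.0, 3.0, -3.0, 3.0]
Squared diffs: [46.2033, 8.4629, 43.4426, 3.501]
Distance = sqrt(101.6098) = 10.0802


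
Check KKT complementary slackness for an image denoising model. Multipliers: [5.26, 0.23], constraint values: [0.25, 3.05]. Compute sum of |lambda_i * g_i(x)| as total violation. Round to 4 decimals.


KKT complementary slackness check:
lambda_1 * g_1 = 5.26 * 0.25 = 1.315
lambda_2 * g_2 = 0.23 * 3.05 = 0.7015
Total violation = 1.315 + 0.7015 = 2.0165


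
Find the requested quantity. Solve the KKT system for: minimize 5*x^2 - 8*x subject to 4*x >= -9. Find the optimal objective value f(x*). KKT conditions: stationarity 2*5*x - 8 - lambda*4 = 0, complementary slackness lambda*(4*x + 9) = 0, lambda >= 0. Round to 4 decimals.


Step 1: Try lambda = 0 (constraint inactive).
Stationarity: 2*5*x - 8 = 0
x* = 8/(2*5) = 0.8
Check constraint: 4*0.8 = 3.2 >= -9 -- satisfied.
Step 2: Compute optimal value.
f(x*) = 5*0.8^2 - 8*0.8 = -3.2


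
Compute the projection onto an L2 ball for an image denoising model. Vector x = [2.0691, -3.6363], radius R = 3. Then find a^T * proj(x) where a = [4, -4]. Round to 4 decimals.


Step 1: Compute ||x|| (intermediates to 6 decimals).
||x|| = sqrt(2.0691^2 + (-3.6363)^2) = 4.183761
Step 2: Project.
Since ||x|| > R, scale = R/||x|| = 3/4.183761 = 0.717058, proj(x) = scale * x
proj(x) = [1.483665, -2.607438]
Step 3: Dot product.
a^T * proj(x) = 4*1.483665 - 4*(-2.607438) = 16.3644


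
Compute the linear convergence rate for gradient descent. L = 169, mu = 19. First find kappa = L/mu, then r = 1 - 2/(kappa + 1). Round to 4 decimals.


Step 1: Compute the condition number.
kappa = L/mu = 169/19 = 8.8947
Step 2: Compute the convergence rate.
r = 1 - 2/(kappa + 1) = 1 - 2*mu/(L + mu) = (L - mu)/(L + mu) = 150/188 = 0.7979


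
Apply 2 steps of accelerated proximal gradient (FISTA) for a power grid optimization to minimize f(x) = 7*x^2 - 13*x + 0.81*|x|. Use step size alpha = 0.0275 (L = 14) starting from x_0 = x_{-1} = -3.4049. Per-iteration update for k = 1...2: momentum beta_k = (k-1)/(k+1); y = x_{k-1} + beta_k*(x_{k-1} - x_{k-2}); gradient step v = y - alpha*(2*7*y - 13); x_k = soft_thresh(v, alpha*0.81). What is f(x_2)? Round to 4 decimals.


FISTA on f(x) = 7*x^2 - 13*x + 0.81*|x|
L = 14, alpha = 0.0275
Iteration 1: beta = 0.0, y = -3.4049 + 0.0*(-3.4049 + 3.4049) = -3.4049
  grad(y) = -60.6686, v = y - alpha*grad = -1.7365
  prox(v) = soft_thresh(-1.7365, 0.0223) = -1.7142
Iteration 2: beta = 0.3333, y = -1.7142 + 0.3333*(-1.7142 + 3.4049) = -1.1507
  grad(y) = -29.1096, v = y - alpha*grad = -0.3502
  prox(v) = soft_thresh(-0.3502, 0.0223) = -0.3279
f(x_2) = 7*(-0.3279)^2 - 13*(-0.3279) + 0.81*|-0.3279| = 5.2809


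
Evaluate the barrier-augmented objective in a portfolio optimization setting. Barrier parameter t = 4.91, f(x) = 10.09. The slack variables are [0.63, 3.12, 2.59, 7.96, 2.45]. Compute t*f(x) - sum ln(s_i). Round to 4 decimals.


Step 1: Compute log-barrier.
ln values: [-0.462, 1.1378, 0.9517, 2.0744, 0.8961]
phi = -(-0.462 + 1.1378 + 0.9517 + 2.0744 + 0.8961) = -4.598
Step 2: Compute augmented objective.
t*f(x) = 4.91*10.09 = 49.5419
Total = 49.5419 - 4.598 = 44.9439


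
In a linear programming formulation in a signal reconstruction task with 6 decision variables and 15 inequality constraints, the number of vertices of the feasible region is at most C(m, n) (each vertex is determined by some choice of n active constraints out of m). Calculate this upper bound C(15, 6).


Each vertex corresponds to some choice of n active constraints out of m, so the number of vertices is at most C(m, n) = m! / (n!(m-n)!).
m = 15, n = 6
Numerator: 15 * 14 * 13 * 12 * 11 * 10
Denominator: 6! = 720
C(15, 6) = 5005


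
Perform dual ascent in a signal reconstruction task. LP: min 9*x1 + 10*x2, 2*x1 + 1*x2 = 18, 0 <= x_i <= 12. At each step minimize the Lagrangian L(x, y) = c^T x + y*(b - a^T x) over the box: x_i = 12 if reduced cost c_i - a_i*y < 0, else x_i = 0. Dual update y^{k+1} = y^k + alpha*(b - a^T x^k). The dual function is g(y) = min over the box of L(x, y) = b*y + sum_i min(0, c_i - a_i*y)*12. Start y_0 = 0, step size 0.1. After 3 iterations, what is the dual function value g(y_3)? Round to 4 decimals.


Dual ascent for LP: min 9*x1 + 10*x2, 2*x1 + 1*x2 = 18, 0 <= x_i <= 12
Step 1: y^k = 0.0, reduced costs: (9.0, 10.0)
  x^k = (0.0, 0.0), subgradient = b - a^T x = 18.0
  y^{k+1} = 0.0 + 0.1*18.0 = 1.8
Step 2: y^k = 1.8, reduced costs: (5.4, 8.2)
  x^k = (0.0, 0.0), subgradient = b - a^T x = 18.0
  y^{k+1} = 1.8 + 0.1*18.0 = 3.6
Step 3: y^k = 3.6, reduced costs: (1.8, 6.4)
  x^k = (0.0, 0.0), subgradient = b - a^T x = 18.0
  y^{k+1} = 3.6 + 0.1*18.0 = 5.4
Dual objective at y_3 = 5.4: reduced costs (-1.8, 4.6), box minimizer x = (12.0, 0.0)
g(y_3) = b*y + (c1 - a1*y)*x1 + (c2 - a2*y)*x2 = 18*5.4 + (-1.8)*12.0 + 4.6*0.0 = 97.2 - 21.6 + 0.0 = 75.6


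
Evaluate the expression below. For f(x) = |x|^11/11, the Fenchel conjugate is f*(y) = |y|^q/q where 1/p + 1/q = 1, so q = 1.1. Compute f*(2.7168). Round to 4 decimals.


The conjugate exponent q satisfies 1/p + 1/q = 1.
p = 11, so q = 11/(11 - 1) = 1.1
|y|^q = 2.7168^1.1 = 3.0024
f*(2.7168) = 3.0024 / 1.1 = 2.7294


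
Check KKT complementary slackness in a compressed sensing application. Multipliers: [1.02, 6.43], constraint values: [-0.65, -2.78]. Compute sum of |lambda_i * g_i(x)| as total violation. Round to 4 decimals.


KKT complementary slackness check:
lambda_1 * g_1 = 1.02 * -0.65 = -0.663
lambda_2 * g_2 = 6.43 * -2.78 = -17.8754
Total violation = 0.663 + 17.8754 = 18.5384


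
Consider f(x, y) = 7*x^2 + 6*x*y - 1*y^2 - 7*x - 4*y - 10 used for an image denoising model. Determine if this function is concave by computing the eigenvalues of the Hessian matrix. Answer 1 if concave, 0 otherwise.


The Hessian of f(x,y) = 7*x^2 + 6*x*y - 1*y^2 - 7*x - 4*y - 10 is:
H = [[14, 6], [6, -2]]
Trace = 14 - 2 = 12
Determinant = 14*-2 - (6)^2 = -64
Discriminant = (12)^2 - 4*-64 = 400.0
Eigenvalues: lambda_1 = -4.0, lambda_2 = 16.0
The function is not concave.

0


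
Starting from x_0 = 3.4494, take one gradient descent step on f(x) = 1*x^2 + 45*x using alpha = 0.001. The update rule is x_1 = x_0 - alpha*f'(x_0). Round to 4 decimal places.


We compute the gradient at x_0 and apply the update.
f'(x) = 2*x + 45
f'(3.4494) = 2*3.4494 + 45 = 51.8988
x_1 = 3.4494 - 0.001*51.8988 = 3.3975


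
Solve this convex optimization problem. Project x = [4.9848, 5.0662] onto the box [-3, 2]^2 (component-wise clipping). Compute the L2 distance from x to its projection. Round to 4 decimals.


Project each component onto [-3, 2].
clip(4.9848) = 2.0, clip(5.0662) = 2.0
Projection = [2.0, 2.0]
Squared diffs: [8.909, 9.4016]
Distance = sqrt(18.3106) = 4.2791


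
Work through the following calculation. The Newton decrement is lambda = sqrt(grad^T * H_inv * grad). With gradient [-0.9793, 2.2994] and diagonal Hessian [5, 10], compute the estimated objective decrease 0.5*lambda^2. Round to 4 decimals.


Step 1: H is diagonal, so H^(-1) * g = [-0.1959, 0.2299].
Step 2: g^T H^(-1) g = sum_i g_i^2 / H_ii
  = (-0.9793)^2/5 + (2.2994)^2/10
  = 0.1918 + 0.5287 = 0.7205
Step 3: Objective decrease = 0.5 * g^T H^(-1) g = 0.3603


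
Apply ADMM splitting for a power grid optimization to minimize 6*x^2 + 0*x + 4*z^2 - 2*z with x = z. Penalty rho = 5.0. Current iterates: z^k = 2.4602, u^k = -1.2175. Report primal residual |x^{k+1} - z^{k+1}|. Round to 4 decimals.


ADMM iteration with rho = 5.0, z^k = 2.4602, u^k = -1.2175
Step 1: x-update.
Minimize 6*x^2 + 0*x + (5.0/2)*(x - 2.4602 - 1.2175)^2
FOC: (2*6 + 5.0)*x = 0 + 5.0*(2.4602 + 1.2175)
x^{k+1} = 1.0817
Step 2: z-update.
Minimize 4*z^2 - 2*z + (5.0/2)*(1.0817 - z - 1.2175)^2
FOC: (2*4 + 5.0)*z = 2 + 5.0*(1.0817 - 1.2175)
z^{k+1} = 0.1016
Step 3: u-update.
u^{k+1} = -1.2175 + 1.0817 - 0.1016 = -0.2374
Step 4: Primal residual = |1.0817 - 0.1016| = 0.9801


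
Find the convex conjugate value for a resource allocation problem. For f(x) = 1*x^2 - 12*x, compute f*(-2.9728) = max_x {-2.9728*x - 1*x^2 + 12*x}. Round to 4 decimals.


f*(y) = sup_x {y*x - a*x^2 - b*x} = sup_x {(y-b)*x - a*x^2}
FOC: (y - b) - 2a*x = 0 => x* = (y - b)/(2a)
x* = (-2.9728 + 12)/(2*1) = 4.5136
f*(-2.9728) = (y-b)^2/(4a) = (-2.9728 + 12)^2/(4*1)
= 81.4903/4 = 20.3726


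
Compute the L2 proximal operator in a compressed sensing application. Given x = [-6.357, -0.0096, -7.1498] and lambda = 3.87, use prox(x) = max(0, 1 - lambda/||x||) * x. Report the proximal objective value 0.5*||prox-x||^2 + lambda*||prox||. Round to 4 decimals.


Step 1: Compute ||x||.
||x|| = 9.5672
Step 2: Compute scaling factor.
scale = max(0, 1 - 3.87/9.5672) = 0.5955
Step 3: prox(x) = [-3.7855, -0.0057, -4.2577]
||prox(x)|| = 5.6972
Step 4: Proximal objective.
0.5*||prox-x||^2 = 7.4885
lambda*||prox|| = 22.0482
Total = 29.5366


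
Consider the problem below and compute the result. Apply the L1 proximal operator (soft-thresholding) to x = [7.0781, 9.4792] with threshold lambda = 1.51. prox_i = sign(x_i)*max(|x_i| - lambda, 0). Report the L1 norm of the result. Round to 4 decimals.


Soft-thresholding with lambda = 1.51:
prox(7.0781) = sign(7.0781)*max(|7.0781| - 1.51, 0) = 5.5681
prox(9.4792) = sign(9.4792)*max(|9.4792| - 1.51, 0) = 7.9692
prox(x) = [5.5681, 7.9692]
||prox(x)||_1 = 5.5681 + 7.9692 = 13.5373


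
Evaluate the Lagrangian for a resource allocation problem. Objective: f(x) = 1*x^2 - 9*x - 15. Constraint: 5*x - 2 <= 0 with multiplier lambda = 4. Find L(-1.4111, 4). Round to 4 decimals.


Step 1: Evaluate f(x).
f(-1.4111) = 1*(-1.4111)^2 - 9*(-1.4111) - 15 = -0.3089
Step 2: Evaluate g(x).
g(-1.4111) = 5*-1.4111 - 2 = -9.0555
Step 3: Compute Lagrangian.
L = -0.3089 + 4*-9.0555 = -36.5309
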